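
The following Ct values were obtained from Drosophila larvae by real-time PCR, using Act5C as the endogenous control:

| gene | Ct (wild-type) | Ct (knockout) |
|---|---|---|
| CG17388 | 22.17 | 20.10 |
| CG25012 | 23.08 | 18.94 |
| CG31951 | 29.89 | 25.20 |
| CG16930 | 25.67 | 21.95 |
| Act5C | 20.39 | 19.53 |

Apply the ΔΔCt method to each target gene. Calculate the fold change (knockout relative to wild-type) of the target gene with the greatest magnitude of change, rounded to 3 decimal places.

14.221

CG17388: ΔΔCt = (20.10−19.53) − (22.17−20.39) = 0.57 − 1.78 = -1.21; fold change = 2^1.21 = 2.313
CG25012: ΔΔCt = (18.94−19.53) − (23.08−20.39) = -0.59 − 2.69 = -3.28; fold change = 2^3.28 = 9.714
CG31951: ΔΔCt = (25.20−19.53) − (29.89−20.39) = 5.67 − 9.50 = -3.83; fold change = 2^3.83 = 14.221
CG16930: ΔΔCt = (21.95−19.53) − (25.67−20.39) = 2.42 − 5.28 = -2.86; fold change = 2^2.86 = 7.260
CG31951 has the largest |ΔΔCt| = 3.83.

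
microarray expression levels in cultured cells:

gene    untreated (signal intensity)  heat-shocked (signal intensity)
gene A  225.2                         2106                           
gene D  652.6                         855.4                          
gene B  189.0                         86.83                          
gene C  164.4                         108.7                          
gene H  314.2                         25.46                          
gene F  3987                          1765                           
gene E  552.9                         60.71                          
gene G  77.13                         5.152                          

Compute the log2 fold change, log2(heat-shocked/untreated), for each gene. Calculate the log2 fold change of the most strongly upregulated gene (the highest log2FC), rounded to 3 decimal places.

log2(2106/225.2) = 3.225  (gene A)
log2(855.4/652.6) = 0.390  (gene D)
log2(86.83/189.0) = -1.122  (gene B)
log2(108.7/164.4) = -0.597  (gene C)
log2(25.46/314.2) = -3.625  (gene H)
log2(1765/3987) = -1.176  (gene F)
log2(60.71/552.9) = -3.187  (gene E)
log2(5.152/77.13) = -3.904  (gene G)
gene A is most strongly upregulated.

3.225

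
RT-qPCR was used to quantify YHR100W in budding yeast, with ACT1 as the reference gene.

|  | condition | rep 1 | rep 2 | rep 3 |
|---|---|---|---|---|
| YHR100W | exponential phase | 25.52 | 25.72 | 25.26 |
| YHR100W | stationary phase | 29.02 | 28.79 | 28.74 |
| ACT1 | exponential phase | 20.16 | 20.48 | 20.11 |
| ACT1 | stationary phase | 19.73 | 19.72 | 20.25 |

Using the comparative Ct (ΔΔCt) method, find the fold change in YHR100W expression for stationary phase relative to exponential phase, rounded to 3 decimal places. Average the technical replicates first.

Mean Ct: YHR100W exponential phase 25.500; YHR100W stationary phase 28.850; ACT1 exponential phase 20.250; ACT1 stationary phase 19.900
ΔCt(exponential phase) = 25.500 − 20.250 = 5.250
ΔCt(stationary phase) = 28.850 − 19.900 = 8.950
ΔΔCt = 8.950 − 5.250 = 3.700
Fold change = 2^(−3.700) = 0.0769

0.077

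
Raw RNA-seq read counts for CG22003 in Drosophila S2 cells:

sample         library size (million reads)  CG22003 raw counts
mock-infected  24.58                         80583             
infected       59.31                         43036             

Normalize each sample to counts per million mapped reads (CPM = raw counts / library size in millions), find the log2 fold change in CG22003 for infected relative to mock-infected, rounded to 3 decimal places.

-2.176

CPM(mock-infected) = 80583 / 24.58 = 3278.3971
CPM(infected) = 43036 / 59.31 = 725.6112
Fold change = 725.6112 / 3278.3971 = 0.22133
log2(0.22133) = -2.1757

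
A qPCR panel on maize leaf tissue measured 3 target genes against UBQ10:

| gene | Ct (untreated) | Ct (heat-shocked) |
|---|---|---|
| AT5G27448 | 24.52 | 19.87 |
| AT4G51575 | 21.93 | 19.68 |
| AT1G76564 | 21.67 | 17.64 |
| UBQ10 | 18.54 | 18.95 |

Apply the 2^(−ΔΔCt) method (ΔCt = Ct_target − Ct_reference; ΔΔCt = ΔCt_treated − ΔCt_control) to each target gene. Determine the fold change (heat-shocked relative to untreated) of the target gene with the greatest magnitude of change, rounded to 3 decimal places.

AT5G27448: ΔΔCt = (19.87−18.95) − (24.52−18.54) = 0.92 − 5.98 = -5.06; fold change = 2^5.06 = 33.359
AT4G51575: ΔΔCt = (19.68−18.95) − (21.93−18.54) = 0.73 − 3.39 = -2.66; fold change = 2^2.66 = 6.320
AT1G76564: ΔΔCt = (17.64−18.95) − (21.67−18.54) = -1.31 − 3.13 = -4.44; fold change = 2^4.44 = 21.706
AT5G27448 has the largest |ΔΔCt| = 5.06.

33.359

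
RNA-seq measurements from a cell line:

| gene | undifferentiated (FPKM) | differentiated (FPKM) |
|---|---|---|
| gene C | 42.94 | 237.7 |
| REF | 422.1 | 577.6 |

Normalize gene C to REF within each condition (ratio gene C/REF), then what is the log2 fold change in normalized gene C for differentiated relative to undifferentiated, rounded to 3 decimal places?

2.016

gene C/REF (undifferentiated) = 42.94 / 422.1 = 0.10173
gene C/REF (differentiated) = 237.7 / 577.6 = 0.41153
Fold change = 0.41153 / 0.10173 = 4.0453
log2(4.0453) = 2.0163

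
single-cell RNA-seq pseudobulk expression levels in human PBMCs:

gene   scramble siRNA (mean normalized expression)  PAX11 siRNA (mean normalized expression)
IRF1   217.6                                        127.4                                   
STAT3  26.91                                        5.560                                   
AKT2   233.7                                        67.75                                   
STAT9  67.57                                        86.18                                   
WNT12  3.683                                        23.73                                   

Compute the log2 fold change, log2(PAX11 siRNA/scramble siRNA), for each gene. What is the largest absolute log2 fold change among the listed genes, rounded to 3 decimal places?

log2(127.4/217.6) = -0.772  (IRF1)
log2(5.560/26.91) = -2.275  (STAT3)
log2(67.75/233.7) = -1.786  (AKT2)
log2(86.18/67.57) = 0.351  (STAT9)
log2(23.73/3.683) = 2.688  (WNT12)
The largest magnitude belongs to WNT12.

2.688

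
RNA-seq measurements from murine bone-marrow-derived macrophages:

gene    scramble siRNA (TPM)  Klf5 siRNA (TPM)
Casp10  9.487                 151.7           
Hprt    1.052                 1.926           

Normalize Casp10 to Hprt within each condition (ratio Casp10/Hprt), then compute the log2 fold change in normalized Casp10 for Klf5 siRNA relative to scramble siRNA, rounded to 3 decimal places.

Casp10/Hprt (scramble siRNA) = 9.487 / 1.052 = 9.0181
Casp10/Hprt (Klf5 siRNA) = 151.7 / 1.926 = 78.764
Fold change = 78.764 / 9.0181 = 8.7341
log2(8.7341) = 3.1267

3.127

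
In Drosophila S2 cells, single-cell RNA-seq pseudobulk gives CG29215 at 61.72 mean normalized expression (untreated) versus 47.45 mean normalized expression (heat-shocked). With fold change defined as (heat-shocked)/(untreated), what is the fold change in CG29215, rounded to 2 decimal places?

0.77

Fold change = 47.45 / 61.72 = 0.769
CG29215 is downregulated.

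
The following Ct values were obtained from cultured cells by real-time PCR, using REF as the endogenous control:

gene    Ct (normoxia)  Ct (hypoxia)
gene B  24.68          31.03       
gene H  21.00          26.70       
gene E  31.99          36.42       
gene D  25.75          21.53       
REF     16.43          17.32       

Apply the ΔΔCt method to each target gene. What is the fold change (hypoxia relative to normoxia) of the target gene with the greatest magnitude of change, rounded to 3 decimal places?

gene B: ΔΔCt = (31.03−17.32) − (24.68−16.43) = 13.71 − 8.25 = 5.46; fold change = 2^-5.46 = 0.023
gene H: ΔΔCt = (26.70−17.32) − (21.00−16.43) = 9.38 − 4.57 = 4.81; fold change = 2^-4.81 = 0.036
gene E: ΔΔCt = (36.42−17.32) − (31.99−16.43) = 19.10 − 15.56 = 3.54; fold change = 2^-3.54 = 0.086
gene D: ΔΔCt = (21.53−17.32) − (25.75−16.43) = 4.21 − 9.32 = -5.11; fold change = 2^5.11 = 34.535
gene B has the largest |ΔΔCt| = 5.46.

0.023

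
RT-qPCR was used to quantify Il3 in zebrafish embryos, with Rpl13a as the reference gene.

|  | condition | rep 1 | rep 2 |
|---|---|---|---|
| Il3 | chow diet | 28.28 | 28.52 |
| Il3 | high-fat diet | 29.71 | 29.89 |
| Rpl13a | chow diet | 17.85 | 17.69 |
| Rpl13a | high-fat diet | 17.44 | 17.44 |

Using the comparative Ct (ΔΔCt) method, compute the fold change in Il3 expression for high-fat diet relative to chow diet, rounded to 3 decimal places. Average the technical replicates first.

Mean Ct: Il3 chow diet 28.400; Il3 high-fat diet 29.800; Rpl13a chow diet 17.770; Rpl13a high-fat diet 17.440
ΔCt(chow diet) = 28.400 − 17.770 = 10.630
ΔCt(high-fat diet) = 29.800 − 17.440 = 12.360
ΔΔCt = 12.360 − 10.630 = 1.730
Fold change = 2^(−1.730) = 0.3015

0.301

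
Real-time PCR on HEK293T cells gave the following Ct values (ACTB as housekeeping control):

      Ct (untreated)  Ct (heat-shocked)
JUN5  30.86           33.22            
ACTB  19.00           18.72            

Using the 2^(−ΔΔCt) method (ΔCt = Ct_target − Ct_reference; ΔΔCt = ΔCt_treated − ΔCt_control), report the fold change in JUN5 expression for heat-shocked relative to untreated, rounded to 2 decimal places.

ΔCt(untreated) = 30.860 − 19.000 = 11.860
ΔCt(heat-shocked) = 33.220 − 18.720 = 14.500
ΔΔCt = 14.500 − 11.860 = 2.640
Fold change = 2^(−2.640) = 0.160

0.16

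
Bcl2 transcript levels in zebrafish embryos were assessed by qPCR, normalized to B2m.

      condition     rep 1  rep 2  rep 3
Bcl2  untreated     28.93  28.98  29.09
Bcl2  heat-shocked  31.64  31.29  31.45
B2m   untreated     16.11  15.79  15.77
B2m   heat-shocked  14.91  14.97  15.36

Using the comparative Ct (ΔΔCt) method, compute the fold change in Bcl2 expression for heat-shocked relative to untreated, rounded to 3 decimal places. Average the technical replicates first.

0.104

Mean Ct: Bcl2 untreated 29.000; Bcl2 heat-shocked 31.460; B2m untreated 15.890; B2m heat-shocked 15.080
ΔCt(untreated) = 29.000 − 15.890 = 13.110
ΔCt(heat-shocked) = 31.460 − 15.080 = 16.380
ΔΔCt = 16.380 − 13.110 = 3.270
Fold change = 2^(−3.270) = 0.1037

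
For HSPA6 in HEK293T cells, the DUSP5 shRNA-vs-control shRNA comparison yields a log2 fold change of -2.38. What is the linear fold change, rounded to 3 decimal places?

0.192

Fold change = 2^(-2.38) = 0.1921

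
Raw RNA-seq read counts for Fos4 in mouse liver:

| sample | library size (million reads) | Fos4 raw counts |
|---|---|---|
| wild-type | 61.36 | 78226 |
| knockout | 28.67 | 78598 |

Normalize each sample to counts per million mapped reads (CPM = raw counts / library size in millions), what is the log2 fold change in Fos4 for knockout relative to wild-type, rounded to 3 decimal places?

1.105

CPM(wild-type) = 78226 / 61.36 = 1274.8696
CPM(knockout) = 78598 / 28.67 = 2741.4719
Fold change = 2741.4719 / 1274.8696 = 2.15039
log2(2.15039) = 1.1046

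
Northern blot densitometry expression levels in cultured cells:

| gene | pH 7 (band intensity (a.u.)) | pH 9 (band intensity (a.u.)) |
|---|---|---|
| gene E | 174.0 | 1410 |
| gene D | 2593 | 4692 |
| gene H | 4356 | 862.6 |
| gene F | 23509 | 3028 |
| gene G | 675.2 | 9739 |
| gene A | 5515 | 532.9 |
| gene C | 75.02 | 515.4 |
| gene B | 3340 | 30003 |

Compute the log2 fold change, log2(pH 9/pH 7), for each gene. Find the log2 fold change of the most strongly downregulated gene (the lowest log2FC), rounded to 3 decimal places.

-3.371

log2(1410/174.0) = 3.019  (gene E)
log2(4692/2593) = 0.856  (gene D)
log2(862.6/4356) = -2.336  (gene H)
log2(3028/23509) = -2.957  (gene F)
log2(9739/675.2) = 3.850  (gene G)
log2(532.9/5515) = -3.371  (gene A)
log2(515.4/75.02) = 2.780  (gene C)
log2(30003/3340) = 3.167  (gene B)
gene A is most strongly downregulated.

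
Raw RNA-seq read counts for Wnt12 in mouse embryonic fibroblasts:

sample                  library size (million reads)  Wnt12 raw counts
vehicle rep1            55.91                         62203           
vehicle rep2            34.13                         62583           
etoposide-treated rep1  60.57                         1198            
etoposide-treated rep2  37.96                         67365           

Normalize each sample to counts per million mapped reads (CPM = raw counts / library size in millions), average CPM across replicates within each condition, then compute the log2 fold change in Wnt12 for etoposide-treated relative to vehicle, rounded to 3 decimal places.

-0.715

CPM(vehicle rep1) = 62203 / 55.91 = 1112.5559
CPM(vehicle rep2) = 62583 / 34.13 = 1833.6654
CPM(etoposide-treated rep1) = 1198 / 60.57 = 19.7788
CPM(etoposide-treated rep2) = 67365 / 37.96 = 1774.6312
mean CPM(vehicle) = 1473.1106; mean CPM(etoposide-treated) = 897.2050
Fold change = 897.2050 / 1473.1106 = 0.60905
log2(0.60905) = -0.7154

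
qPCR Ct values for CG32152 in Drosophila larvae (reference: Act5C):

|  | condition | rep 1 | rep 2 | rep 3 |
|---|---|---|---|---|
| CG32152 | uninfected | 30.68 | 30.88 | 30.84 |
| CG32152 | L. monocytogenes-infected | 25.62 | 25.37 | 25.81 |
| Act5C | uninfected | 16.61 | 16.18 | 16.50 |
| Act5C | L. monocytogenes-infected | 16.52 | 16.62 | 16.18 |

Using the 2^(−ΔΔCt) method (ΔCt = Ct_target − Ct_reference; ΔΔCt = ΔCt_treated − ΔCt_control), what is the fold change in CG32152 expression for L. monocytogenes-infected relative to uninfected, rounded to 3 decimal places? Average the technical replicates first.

Mean Ct: CG32152 uninfected 30.800; CG32152 L. monocytogenes-infected 25.600; Act5C uninfected 16.430; Act5C L. monocytogenes-infected 16.440
ΔCt(uninfected) = 30.800 − 16.430 = 14.370
ΔCt(L. monocytogenes-infected) = 25.600 − 16.440 = 9.160
ΔΔCt = 9.160 − 14.370 = -5.210
Fold change = 2^(−(-5.210)) = 2^5.210 = 37.0140

37.014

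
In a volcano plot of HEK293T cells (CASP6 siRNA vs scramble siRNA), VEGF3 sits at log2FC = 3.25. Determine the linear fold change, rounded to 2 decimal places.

9.51

Fold change = 2^(3.25) = 9.514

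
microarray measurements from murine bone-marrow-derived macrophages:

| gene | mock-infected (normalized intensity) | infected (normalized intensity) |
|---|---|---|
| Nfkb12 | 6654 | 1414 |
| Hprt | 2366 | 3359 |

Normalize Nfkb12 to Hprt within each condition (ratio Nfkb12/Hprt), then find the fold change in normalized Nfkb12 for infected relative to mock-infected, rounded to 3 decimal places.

0.150

Nfkb12/Hprt (mock-infected) = 6654 / 2366 = 2.8123
Nfkb12/Hprt (infected) = 1414 / 3359 = 0.42096
Fold change = 0.42096 / 2.8123 = 0.1497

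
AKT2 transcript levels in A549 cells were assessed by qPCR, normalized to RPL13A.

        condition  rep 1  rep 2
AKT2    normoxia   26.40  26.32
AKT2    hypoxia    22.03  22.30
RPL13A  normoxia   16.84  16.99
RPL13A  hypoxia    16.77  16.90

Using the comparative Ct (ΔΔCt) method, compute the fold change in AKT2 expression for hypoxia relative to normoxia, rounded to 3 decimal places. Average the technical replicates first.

17.328

Mean Ct: AKT2 normoxia 26.360; AKT2 hypoxia 22.165; RPL13A normoxia 16.915; RPL13A hypoxia 16.835
ΔCt(normoxia) = 26.360 − 16.915 = 9.445
ΔCt(hypoxia) = 22.165 − 16.835 = 5.330
ΔΔCt = 5.330 − 9.445 = -4.115
Fold change = 2^(−(-4.115)) = 2^4.115 = 17.3276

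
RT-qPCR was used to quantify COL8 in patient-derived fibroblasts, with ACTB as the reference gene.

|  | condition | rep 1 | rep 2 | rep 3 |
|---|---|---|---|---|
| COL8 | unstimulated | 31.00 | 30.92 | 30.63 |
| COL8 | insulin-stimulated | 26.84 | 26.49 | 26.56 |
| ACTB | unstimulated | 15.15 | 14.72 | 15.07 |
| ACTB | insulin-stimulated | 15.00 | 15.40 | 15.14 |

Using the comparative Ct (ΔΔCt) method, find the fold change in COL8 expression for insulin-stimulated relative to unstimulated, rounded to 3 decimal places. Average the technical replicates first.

Mean Ct: COL8 unstimulated 30.850; COL8 insulin-stimulated 26.630; ACTB unstimulated 14.980; ACTB insulin-stimulated 15.180
ΔCt(unstimulated) = 30.850 − 14.980 = 15.870
ΔCt(insulin-stimulated) = 26.630 − 15.180 = 11.450
ΔΔCt = 11.450 − 15.870 = -4.420
Fold change = 2^(−(-4.420)) = 2^4.420 = 21.4068

21.407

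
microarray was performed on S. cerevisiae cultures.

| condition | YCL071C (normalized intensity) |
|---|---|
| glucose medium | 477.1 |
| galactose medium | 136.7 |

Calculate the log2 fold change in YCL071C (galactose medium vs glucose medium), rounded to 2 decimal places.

-1.80

Fold change = 136.7 / 477.1 = 0.2865
log2(0.2865) = -1.803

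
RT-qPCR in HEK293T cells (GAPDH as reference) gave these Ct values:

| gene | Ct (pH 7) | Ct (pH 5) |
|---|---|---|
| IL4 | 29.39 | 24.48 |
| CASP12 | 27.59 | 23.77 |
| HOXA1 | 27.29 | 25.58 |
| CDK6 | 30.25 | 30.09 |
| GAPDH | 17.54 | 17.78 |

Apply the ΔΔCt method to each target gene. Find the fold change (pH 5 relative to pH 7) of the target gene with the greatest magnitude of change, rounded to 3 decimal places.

IL4: ΔΔCt = (24.48−17.78) − (29.39−17.54) = 6.70 − 11.85 = -5.15; fold change = 2^5.15 = 35.506
CASP12: ΔΔCt = (23.77−17.78) − (27.59−17.54) = 5.99 − 10.05 = -4.06; fold change = 2^4.06 = 16.679
HOXA1: ΔΔCt = (25.58−17.78) − (27.29−17.54) = 7.80 − 9.75 = -1.95; fold change = 2^1.95 = 3.864
CDK6: ΔΔCt = (30.09−17.78) − (30.25−17.54) = 12.31 − 12.71 = -0.40; fold change = 2^0.40 = 1.320
IL4 has the largest |ΔΔCt| = 5.15.

35.506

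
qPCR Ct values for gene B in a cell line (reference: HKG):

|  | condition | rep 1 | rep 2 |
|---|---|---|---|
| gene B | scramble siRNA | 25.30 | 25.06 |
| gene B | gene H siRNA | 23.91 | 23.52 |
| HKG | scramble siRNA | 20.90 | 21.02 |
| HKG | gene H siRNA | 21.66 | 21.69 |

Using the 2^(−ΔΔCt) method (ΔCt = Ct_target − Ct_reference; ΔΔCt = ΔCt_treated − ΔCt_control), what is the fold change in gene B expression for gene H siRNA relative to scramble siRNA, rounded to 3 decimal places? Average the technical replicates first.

Mean Ct: gene B scramble siRNA 25.180; gene B gene H siRNA 23.715; HKG scramble siRNA 20.960; HKG gene H siRNA 21.675
ΔCt(scramble siRNA) = 25.180 − 20.960 = 4.220
ΔCt(gene H siRNA) = 23.715 − 21.675 = 2.040
ΔΔCt = 2.040 − 4.220 = -2.180
Fold change = 2^(−(-2.180)) = 2^2.180 = 4.5315

4.532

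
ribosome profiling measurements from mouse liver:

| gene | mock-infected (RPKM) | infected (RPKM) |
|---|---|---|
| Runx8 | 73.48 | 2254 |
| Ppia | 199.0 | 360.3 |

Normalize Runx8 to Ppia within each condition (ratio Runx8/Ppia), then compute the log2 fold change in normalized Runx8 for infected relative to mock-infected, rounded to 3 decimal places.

4.083

Runx8/Ppia (mock-infected) = 73.48 / 199.0 = 0.36925
Runx8/Ppia (infected) = 2254 / 360.3 = 6.2559
Fold change = 6.2559 / 0.36925 = 16.9423
log2(16.9423) = 4.0826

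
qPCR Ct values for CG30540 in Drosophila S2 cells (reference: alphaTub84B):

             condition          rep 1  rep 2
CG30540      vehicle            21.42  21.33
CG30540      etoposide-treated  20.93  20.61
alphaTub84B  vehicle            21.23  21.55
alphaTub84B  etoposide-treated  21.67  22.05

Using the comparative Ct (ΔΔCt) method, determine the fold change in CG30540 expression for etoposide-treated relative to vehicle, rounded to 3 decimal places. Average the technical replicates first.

Mean Ct: CG30540 vehicle 21.375; CG30540 etoposide-treated 20.770; alphaTub84B vehicle 21.390; alphaTub84B etoposide-treated 21.860
ΔCt(vehicle) = 21.375 − 21.390 = -0.015
ΔCt(etoposide-treated) = 20.770 − 21.860 = -1.090
ΔΔCt = -1.090 − (-0.015) = -1.075
Fold change = 2^(−(-1.075)) = 2^1.075 = 2.1067

2.107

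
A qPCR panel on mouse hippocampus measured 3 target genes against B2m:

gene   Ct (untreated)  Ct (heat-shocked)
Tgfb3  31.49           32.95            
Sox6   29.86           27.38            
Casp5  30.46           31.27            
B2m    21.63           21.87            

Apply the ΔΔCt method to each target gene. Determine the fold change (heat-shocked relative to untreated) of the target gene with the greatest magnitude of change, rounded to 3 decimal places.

Tgfb3: ΔΔCt = (32.95−21.87) − (31.49−21.63) = 11.08 − 9.86 = 1.22; fold change = 2^-1.22 = 0.429
Sox6: ΔΔCt = (27.38−21.87) − (29.86−21.63) = 5.51 − 8.23 = -2.72; fold change = 2^2.72 = 6.589
Casp5: ΔΔCt = (31.27−21.87) − (30.46−21.63) = 9.40 − 8.83 = 0.57; fold change = 2^-0.57 = 0.674
Sox6 has the largest |ΔΔCt| = 2.72.

6.589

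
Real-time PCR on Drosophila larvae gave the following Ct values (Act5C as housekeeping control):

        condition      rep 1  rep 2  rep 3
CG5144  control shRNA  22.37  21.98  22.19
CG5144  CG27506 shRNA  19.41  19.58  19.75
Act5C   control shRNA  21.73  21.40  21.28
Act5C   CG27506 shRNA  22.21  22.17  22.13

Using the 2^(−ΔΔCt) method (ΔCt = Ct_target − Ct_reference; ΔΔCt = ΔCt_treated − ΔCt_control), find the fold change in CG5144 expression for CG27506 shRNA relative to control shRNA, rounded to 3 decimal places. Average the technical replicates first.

9.849

Mean Ct: CG5144 control shRNA 22.180; CG5144 CG27506 shRNA 19.580; Act5C control shRNA 21.470; Act5C CG27506 shRNA 22.170
ΔCt(control shRNA) = 22.180 − 21.470 = 0.710
ΔCt(CG27506 shRNA) = 19.580 − 22.170 = -2.590
ΔΔCt = -2.590 − 0.710 = -3.300
Fold change = 2^(−(-3.300)) = 2^3.300 = 9.8492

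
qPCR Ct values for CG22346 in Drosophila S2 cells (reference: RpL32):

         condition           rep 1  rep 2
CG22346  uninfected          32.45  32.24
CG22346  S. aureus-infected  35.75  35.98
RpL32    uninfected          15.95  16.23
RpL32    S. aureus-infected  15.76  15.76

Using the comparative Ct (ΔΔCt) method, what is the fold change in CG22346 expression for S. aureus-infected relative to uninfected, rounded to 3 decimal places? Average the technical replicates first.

Mean Ct: CG22346 uninfected 32.345; CG22346 S. aureus-infected 35.865; RpL32 uninfected 16.090; RpL32 S. aureus-infected 15.760
ΔCt(uninfected) = 32.345 − 16.090 = 16.255
ΔCt(S. aureus-infected) = 35.865 − 15.760 = 20.105
ΔΔCt = 20.105 − 16.255 = 3.850
Fold change = 2^(−3.850) = 0.0693

0.069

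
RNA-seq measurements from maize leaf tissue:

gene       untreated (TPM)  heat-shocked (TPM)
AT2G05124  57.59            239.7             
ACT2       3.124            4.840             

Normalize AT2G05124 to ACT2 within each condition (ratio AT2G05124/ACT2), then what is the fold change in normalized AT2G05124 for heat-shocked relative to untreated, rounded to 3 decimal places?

2.686

AT2G05124/ACT2 (untreated) = 57.59 / 3.124 = 18.435
AT2G05124/ACT2 (heat-shocked) = 239.7 / 4.840 = 49.525
Fold change = 49.525 / 18.435 = 2.6865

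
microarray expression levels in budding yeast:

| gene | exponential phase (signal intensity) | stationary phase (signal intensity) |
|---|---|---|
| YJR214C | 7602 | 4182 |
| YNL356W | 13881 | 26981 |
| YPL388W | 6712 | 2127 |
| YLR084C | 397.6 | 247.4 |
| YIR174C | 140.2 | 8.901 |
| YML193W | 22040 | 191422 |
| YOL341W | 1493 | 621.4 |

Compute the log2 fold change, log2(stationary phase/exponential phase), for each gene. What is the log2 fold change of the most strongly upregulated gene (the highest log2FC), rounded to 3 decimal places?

log2(4182/7602) = -0.862  (YJR214C)
log2(26981/13881) = 0.959  (YNL356W)
log2(2127/6712) = -1.658  (YPL388W)
log2(247.4/397.6) = -0.684  (YLR084C)
log2(8.901/140.2) = -3.977  (YIR174C)
log2(191422/22040) = 3.119  (YML193W)
log2(621.4/1493) = -1.265  (YOL341W)
YML193W is most strongly upregulated.

3.119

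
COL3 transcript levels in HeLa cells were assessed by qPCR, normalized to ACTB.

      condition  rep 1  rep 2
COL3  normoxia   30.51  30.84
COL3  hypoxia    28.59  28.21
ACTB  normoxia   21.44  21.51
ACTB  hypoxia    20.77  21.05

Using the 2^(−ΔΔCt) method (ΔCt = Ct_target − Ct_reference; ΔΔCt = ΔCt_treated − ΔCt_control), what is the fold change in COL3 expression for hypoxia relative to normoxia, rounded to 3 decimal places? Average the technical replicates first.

3.272

Mean Ct: COL3 normoxia 30.675; COL3 hypoxia 28.400; ACTB normoxia 21.475; ACTB hypoxia 20.910
ΔCt(normoxia) = 30.675 − 21.475 = 9.200
ΔCt(hypoxia) = 28.400 − 20.910 = 7.490
ΔΔCt = 7.490 − 9.200 = -1.710
Fold change = 2^(−(-1.710)) = 2^1.710 = 3.2716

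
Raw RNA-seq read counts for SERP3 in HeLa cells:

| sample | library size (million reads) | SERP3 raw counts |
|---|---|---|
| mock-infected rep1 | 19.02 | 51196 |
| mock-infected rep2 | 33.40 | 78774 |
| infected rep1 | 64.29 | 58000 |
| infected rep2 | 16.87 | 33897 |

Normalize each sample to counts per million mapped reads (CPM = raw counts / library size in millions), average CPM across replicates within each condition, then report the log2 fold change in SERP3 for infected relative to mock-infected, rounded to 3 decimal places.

-0.795

CPM(mock-infected rep1) = 51196 / 19.02 = 2691.6930
CPM(mock-infected rep2) = 78774 / 33.40 = 2358.5030
CPM(infected rep1) = 58000 / 64.29 = 902.1621
CPM(infected rep2) = 33897 / 16.87 = 2009.3065
mean CPM(mock-infected) = 2525.0980; mean CPM(infected) = 1455.7343
Fold change = 1455.7343 / 2525.0980 = 0.57651
log2(0.57651) = -0.7946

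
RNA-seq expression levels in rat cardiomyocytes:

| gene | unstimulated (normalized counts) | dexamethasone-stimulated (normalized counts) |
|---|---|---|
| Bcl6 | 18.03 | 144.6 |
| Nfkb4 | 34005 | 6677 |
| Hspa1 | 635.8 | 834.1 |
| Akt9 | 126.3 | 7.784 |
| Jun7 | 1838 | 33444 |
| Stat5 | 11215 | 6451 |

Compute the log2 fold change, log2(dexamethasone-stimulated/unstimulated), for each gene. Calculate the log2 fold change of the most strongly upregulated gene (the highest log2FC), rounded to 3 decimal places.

4.186

log2(144.6/18.03) = 3.004  (Bcl6)
log2(6677/34005) = -2.348  (Nfkb4)
log2(834.1/635.8) = 0.392  (Hspa1)
log2(7.784/126.3) = -4.020  (Akt9)
log2(33444/1838) = 4.186  (Jun7)
log2(6451/11215) = -0.798  (Stat5)
Jun7 is most strongly upregulated.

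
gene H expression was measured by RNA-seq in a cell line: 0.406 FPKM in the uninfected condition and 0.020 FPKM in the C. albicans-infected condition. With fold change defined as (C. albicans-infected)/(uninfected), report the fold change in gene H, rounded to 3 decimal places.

0.049

Fold change = 0.020 / 0.406 = 0.0493
gene H is downregulated.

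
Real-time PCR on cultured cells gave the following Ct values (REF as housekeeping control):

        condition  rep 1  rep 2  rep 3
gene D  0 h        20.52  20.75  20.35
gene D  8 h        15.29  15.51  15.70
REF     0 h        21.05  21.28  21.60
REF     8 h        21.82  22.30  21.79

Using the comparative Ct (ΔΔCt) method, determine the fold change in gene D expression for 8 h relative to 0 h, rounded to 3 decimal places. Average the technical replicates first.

Mean Ct: gene D 0 h 20.540; gene D 8 h 15.500; REF 0 h 21.310; REF 8 h 21.970
ΔCt(0 h) = 20.540 − 21.310 = -0.770
ΔCt(8 h) = 15.500 − 21.970 = -6.470
ΔΔCt = -6.470 − (-0.770) = -5.700
Fold change = 2^(−(-5.700)) = 2^5.700 = 51.9842

51.984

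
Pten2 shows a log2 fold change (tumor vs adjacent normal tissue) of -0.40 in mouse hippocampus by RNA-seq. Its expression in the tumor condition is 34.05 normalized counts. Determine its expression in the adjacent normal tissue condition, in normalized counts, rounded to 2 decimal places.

Fold change = 2^(-0.40) = 0.7579
adjacent normal tissue expression = 34.05 / 0.7579 = 44.93

44.93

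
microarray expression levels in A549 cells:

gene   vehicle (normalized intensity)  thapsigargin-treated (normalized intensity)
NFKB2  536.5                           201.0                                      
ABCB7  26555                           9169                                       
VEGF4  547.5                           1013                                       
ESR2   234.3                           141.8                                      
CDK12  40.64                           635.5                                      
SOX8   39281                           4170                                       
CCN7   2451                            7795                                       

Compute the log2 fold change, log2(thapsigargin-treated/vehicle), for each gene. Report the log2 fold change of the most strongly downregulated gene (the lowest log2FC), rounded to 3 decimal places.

-3.236

log2(201.0/536.5) = -1.416  (NFKB2)
log2(9169/26555) = -1.534  (ABCB7)
log2(1013/547.5) = 0.888  (VEGF4)
log2(141.8/234.3) = -0.724  (ESR2)
log2(635.5/40.64) = 3.967  (CDK12)
log2(4170/39281) = -3.236  (SOX8)
log2(7795/2451) = 1.669  (CCN7)
SOX8 is most strongly downregulated.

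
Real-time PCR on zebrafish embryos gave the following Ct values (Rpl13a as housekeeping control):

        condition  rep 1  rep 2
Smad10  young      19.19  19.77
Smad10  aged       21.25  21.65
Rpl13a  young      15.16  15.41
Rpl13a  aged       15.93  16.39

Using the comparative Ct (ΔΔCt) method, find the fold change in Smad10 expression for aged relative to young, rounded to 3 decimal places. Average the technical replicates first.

0.468

Mean Ct: Smad10 young 19.480; Smad10 aged 21.450; Rpl13a young 15.285; Rpl13a aged 16.160
ΔCt(young) = 19.480 − 15.285 = 4.195
ΔCt(aged) = 21.450 − 16.160 = 5.290
ΔΔCt = 5.290 − 4.195 = 1.095
Fold change = 2^(−1.095) = 0.4681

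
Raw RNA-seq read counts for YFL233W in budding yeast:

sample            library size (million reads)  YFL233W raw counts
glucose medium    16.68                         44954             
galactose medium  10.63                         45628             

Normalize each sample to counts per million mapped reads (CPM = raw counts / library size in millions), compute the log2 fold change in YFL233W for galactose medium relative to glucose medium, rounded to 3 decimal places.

CPM(glucose medium) = 44954 / 16.68 = 2695.0839
CPM(galactose medium) = 45628 / 10.63 = 4292.3801
Fold change = 4292.3801 / 2695.0839 = 1.59267
log2(1.59267) = 0.6714

0.671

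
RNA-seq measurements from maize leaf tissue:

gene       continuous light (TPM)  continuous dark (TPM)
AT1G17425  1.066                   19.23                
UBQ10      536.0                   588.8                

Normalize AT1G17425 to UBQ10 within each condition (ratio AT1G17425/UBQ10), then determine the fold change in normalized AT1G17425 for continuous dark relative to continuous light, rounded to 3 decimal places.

16.422

AT1G17425/UBQ10 (continuous light) = 1.066 / 536.0 = 0.0019888
AT1G17425/UBQ10 (continuous dark) = 19.23 / 588.8 = 0.03266
Fold change = 0.03266 / 0.0019888 = 16.4217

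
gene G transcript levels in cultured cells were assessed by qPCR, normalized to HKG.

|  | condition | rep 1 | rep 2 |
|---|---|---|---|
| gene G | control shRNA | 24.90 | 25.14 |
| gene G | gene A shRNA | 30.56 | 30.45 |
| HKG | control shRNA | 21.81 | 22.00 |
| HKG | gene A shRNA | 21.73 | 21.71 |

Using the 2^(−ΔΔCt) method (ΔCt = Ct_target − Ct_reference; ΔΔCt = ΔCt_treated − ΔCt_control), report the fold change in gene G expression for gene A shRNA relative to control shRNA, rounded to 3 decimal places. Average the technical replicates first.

Mean Ct: gene G control shRNA 25.020; gene G gene A shRNA 30.505; HKG control shRNA 21.905; HKG gene A shRNA 21.720
ΔCt(control shRNA) = 25.020 − 21.905 = 3.115
ΔCt(gene A shRNA) = 30.505 − 21.720 = 8.785
ΔΔCt = 8.785 − 3.115 = 5.670
Fold change = 2^(−5.670) = 0.0196

0.020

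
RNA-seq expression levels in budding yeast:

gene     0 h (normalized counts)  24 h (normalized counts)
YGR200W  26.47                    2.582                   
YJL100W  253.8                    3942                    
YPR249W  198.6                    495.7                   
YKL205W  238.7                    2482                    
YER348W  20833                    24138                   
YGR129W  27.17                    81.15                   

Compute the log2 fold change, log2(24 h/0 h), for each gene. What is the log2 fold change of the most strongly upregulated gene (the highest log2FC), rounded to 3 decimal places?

3.957

log2(2.582/26.47) = -3.358  (YGR200W)
log2(3942/253.8) = 3.957  (YJL100W)
log2(495.7/198.6) = 1.320  (YPR249W)
log2(2482/238.7) = 3.378  (YKL205W)
log2(24138/20833) = 0.212  (YER348W)
log2(81.15/27.17) = 1.579  (YGR129W)
YJL100W is most strongly upregulated.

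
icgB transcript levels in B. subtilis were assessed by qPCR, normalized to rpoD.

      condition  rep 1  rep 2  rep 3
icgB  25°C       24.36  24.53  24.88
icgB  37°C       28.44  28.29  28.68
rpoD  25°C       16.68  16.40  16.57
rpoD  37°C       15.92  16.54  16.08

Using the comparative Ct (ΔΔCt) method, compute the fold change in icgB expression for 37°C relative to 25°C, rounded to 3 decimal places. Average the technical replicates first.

0.053

Mean Ct: icgB 25°C 24.590; icgB 37°C 28.470; rpoD 25°C 16.550; rpoD 37°C 16.180
ΔCt(25°C) = 24.590 − 16.550 = 8.040
ΔCt(37°C) = 28.470 − 16.180 = 12.290
ΔΔCt = 12.290 − 8.040 = 4.250
Fold change = 2^(−4.250) = 0.0526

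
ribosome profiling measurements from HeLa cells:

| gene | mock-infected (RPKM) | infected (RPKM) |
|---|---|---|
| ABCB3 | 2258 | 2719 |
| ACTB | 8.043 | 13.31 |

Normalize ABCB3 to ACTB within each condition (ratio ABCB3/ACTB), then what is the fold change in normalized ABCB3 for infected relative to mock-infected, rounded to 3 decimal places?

0.728

ABCB3/ACTB (mock-infected) = 2258 / 8.043 = 280.74
ABCB3/ACTB (infected) = 2719 / 13.31 = 204.28
Fold change = 204.28 / 280.74 = 0.7277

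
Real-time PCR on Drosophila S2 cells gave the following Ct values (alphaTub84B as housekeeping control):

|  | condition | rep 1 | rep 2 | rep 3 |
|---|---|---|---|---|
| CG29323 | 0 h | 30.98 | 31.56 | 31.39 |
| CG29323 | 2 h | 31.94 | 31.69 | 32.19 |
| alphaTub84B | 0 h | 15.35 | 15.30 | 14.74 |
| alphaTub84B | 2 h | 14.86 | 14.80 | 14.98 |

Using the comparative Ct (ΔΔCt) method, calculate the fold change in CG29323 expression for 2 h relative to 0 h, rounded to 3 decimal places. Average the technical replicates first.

0.543

Mean Ct: CG29323 0 h 31.310; CG29323 2 h 31.940; alphaTub84B 0 h 15.130; alphaTub84B 2 h 14.880
ΔCt(0 h) = 31.310 − 15.130 = 16.180
ΔCt(2 h) = 31.940 − 14.880 = 17.060
ΔΔCt = 17.060 − 16.180 = 0.880
Fold change = 2^(−0.880) = 0.5434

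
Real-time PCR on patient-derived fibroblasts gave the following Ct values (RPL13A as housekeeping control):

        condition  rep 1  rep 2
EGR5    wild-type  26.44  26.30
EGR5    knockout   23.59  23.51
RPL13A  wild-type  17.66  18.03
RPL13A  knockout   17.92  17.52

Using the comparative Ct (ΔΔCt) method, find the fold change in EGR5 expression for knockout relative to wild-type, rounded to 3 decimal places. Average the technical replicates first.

Mean Ct: EGR5 wild-type 26.370; EGR5 knockout 23.550; RPL13A wild-type 17.845; RPL13A knockout 17.720
ΔCt(wild-type) = 26.370 − 17.845 = 8.525
ΔCt(knockout) = 23.550 − 17.720 = 5.830
ΔΔCt = 5.830 − 8.525 = -2.695
Fold change = 2^(−(-2.695)) = 2^2.695 = 6.4755

6.476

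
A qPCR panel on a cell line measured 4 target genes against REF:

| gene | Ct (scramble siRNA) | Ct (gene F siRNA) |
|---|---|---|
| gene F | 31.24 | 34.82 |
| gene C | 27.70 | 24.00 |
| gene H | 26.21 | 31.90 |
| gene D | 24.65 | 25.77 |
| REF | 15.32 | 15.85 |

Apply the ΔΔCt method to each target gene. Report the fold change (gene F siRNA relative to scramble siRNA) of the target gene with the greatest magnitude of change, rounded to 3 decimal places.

0.028

gene F: ΔΔCt = (34.82−15.85) − (31.24−15.32) = 18.97 − 15.92 = 3.05; fold change = 2^-3.05 = 0.121
gene C: ΔΔCt = (24.00−15.85) − (27.70−15.32) = 8.15 − 12.38 = -4.23; fold change = 2^4.23 = 18.765
gene H: ΔΔCt = (31.90−15.85) − (26.21−15.32) = 16.05 − 10.89 = 5.16; fold change = 2^-5.16 = 0.028
gene D: ΔΔCt = (25.77−15.85) − (24.65−15.32) = 9.92 − 9.33 = 0.59; fold change = 2^-0.59 = 0.664
gene H has the largest |ΔΔCt| = 5.16.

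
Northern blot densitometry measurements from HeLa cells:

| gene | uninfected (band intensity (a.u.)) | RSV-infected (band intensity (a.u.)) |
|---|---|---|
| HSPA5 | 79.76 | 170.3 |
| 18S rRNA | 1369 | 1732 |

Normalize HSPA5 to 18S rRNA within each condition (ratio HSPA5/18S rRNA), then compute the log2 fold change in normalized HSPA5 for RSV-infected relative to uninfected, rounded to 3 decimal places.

HSPA5/18S rRNA (uninfected) = 79.76 / 1369 = 0.058262
HSPA5/18S rRNA (RSV-infected) = 170.3 / 1732 = 0.098326
Fold change = 0.098326 / 0.058262 = 1.6877
log2(1.6877) = 0.7550

0.755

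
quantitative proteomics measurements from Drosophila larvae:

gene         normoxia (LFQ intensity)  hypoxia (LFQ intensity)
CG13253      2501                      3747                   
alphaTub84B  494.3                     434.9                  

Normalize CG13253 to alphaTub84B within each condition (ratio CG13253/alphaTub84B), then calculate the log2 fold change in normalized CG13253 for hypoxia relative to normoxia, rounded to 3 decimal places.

0.768

CG13253/alphaTub84B (normoxia) = 2501 / 494.3 = 5.0597
CG13253/alphaTub84B (hypoxia) = 3747 / 434.9 = 8.6158
Fold change = 8.6158 / 5.0597 = 1.7028
log2(1.7028) = 0.7679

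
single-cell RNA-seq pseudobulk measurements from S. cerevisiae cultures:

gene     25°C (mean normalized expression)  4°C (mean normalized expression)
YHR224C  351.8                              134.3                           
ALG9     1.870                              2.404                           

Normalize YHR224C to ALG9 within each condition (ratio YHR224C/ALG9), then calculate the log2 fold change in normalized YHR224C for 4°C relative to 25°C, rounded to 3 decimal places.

YHR224C/ALG9 (25°C) = 351.8 / 1.870 = 188.13
YHR224C/ALG9 (4°C) = 134.3 / 2.404 = 55.865
Fold change = 55.865 / 188.13 = 0.2970
log2(0.2970) = -1.7517

-1.752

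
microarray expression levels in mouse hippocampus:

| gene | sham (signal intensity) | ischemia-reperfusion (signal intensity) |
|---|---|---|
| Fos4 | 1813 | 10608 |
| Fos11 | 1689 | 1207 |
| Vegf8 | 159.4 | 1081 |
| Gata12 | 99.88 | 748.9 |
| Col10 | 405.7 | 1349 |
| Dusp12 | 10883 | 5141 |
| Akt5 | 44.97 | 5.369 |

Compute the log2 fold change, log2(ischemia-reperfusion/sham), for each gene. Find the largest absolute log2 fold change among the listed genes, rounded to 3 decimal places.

log2(10608/1813) = 2.549  (Fos4)
log2(1207/1689) = -0.485  (Fos11)
log2(1081/159.4) = 2.762  (Vegf8)
log2(748.9/99.88) = 2.907  (Gata12)
log2(1349/405.7) = 1.733  (Col10)
log2(5141/10883) = -1.082  (Dusp12)
log2(5.369/44.97) = -3.066  (Akt5)
The largest magnitude belongs to Akt5.

3.066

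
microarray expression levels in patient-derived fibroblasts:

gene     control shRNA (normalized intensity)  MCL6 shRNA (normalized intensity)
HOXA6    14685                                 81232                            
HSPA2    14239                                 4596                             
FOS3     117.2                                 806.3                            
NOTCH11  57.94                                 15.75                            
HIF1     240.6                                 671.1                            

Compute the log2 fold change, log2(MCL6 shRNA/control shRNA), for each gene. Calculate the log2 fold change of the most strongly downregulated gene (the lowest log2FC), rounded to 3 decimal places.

log2(81232/14685) = 2.468  (HOXA6)
log2(4596/14239) = -1.631  (HSPA2)
log2(806.3/117.2) = 2.782  (FOS3)
log2(15.75/57.94) = -1.879  (NOTCH11)
log2(671.1/240.6) = 1.480  (HIF1)
NOTCH11 is most strongly downregulated.

-1.879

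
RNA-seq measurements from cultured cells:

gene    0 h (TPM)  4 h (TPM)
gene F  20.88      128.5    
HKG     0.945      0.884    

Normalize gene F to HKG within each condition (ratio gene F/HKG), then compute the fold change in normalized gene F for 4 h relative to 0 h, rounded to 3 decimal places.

gene F/HKG (0 h) = 20.88 / 0.945 = 22.095
gene F/HKG (4 h) = 128.5 / 0.884 = 145.36
Fold change = 145.36 / 22.095 = 6.5789

6.579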